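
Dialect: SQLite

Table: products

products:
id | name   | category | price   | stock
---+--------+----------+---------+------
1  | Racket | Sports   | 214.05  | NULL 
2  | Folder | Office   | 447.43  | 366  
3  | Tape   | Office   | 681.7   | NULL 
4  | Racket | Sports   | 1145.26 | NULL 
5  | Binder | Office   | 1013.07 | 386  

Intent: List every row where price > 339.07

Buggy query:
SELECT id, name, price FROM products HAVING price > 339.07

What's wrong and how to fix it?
Bug: HAVING filters the output of aggregation, but this query has no GROUP BY and no aggregate functions, so SQLite rejects it (HAVING clause on a non-aggregate query); the condition here is per row

Fix: Use WHERE for row-level filtering

Corrected query:
SELECT id, name, price FROM products WHERE price > 339.07

Result:
id | name   | price  
---+--------+--------
2  | Folder | 447.43 
3  | Tape   | 681.7  
4  | Racket | 1145.26
5  | Binder | 1013.07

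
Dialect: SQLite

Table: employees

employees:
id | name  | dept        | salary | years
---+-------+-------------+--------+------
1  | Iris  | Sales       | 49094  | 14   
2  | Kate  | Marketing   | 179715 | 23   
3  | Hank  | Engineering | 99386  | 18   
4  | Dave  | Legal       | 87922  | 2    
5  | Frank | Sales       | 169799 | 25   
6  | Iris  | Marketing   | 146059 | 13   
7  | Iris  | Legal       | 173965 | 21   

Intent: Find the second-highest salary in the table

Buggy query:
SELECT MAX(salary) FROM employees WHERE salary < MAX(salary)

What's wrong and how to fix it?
Bug: MAX(salary) on the right of the comparison is an aggregate-in-WHERE error

Fix: Compute the overall MAX in a subquery, then take MAX of rows below it

Corrected query:
SELECT MAX(salary) FROM employees WHERE salary < (SELECT MAX(salary) FROM employees)

Result:
MAX(salary)
-----------
173965     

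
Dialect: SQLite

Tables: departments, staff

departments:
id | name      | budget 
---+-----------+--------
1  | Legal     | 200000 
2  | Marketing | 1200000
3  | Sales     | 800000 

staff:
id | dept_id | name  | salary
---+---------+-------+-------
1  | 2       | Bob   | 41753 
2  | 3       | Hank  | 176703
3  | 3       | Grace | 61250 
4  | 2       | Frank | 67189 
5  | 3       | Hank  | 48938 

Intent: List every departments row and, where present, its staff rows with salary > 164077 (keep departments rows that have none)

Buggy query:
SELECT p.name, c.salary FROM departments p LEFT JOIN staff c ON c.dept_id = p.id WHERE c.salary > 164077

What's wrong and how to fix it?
Bug: Filtering c.salary in WHERE discards the NULL rows produced by LEFT JOIN, turning it into an inner join

Fix: Move the right-table condition into the ON clause so unmatched parents are kept

Corrected query:
SELECT p.name, c.salary FROM departments p LEFT JOIN staff c ON c.dept_id = p.id AND c.salary > 164077

Result:
name      | salary
----------+-------
Legal     | NULL  
Marketing | NULL  
Sales     | 176703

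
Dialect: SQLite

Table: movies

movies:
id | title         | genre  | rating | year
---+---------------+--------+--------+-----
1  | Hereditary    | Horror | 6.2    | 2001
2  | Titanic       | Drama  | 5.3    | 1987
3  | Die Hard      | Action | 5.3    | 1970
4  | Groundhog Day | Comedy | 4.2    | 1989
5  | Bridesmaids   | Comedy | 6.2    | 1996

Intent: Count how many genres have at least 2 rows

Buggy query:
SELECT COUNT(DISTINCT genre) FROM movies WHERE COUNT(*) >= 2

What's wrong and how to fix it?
Bug: COUNT(*) cannot appear in WHERE; the per-group count doesn't exist yet

Fix: Use a subquery that GROUPs and filters with HAVING, then count its rows

Corrected query:
SELECT COUNT(*) FROM (SELECT genre FROM movies GROUP BY genre HAVING COUNT(*) >= 2)

Result:
COUNT(*)
--------
1       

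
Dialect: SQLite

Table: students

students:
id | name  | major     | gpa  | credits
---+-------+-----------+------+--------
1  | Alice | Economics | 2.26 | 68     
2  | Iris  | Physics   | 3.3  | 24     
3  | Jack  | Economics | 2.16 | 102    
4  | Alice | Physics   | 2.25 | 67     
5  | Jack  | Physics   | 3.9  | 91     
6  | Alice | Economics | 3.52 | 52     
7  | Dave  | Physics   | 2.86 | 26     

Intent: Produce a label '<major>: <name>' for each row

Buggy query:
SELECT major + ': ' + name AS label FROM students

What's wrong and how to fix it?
Bug: '+' is numeric addition; on text columns SQLite converts them to 0 instead of concatenating

Fix: Replace + with || to concatenate text

Corrected query:
SELECT major || ': ' || name AS label FROM students

Result:
label           
----------------
Economics: Alice
Physics: Iris   
Economics: Jack 
Physics: Alice  
Physics: Jack   
Economics: Alice
Physics: Dave   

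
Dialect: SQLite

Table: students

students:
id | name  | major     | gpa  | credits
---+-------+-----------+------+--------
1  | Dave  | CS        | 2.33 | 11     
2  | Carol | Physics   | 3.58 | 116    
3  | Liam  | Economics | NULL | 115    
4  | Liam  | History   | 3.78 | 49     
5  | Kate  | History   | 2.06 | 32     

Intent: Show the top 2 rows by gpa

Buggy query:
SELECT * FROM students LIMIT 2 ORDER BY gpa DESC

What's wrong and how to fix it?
Bug: LIMIT must come after ORDER BY

Fix: Swap the clauses: ORDER BY first, then LIMIT

Corrected query:
SELECT * FROM students ORDER BY gpa DESC LIMIT 2

Result:
id | name  | major   | gpa  | credits
---+-------+---------+------+--------
4  | Liam  | History | 3.78 | 49     
2  | Carol | Physics | 3.58 | 116    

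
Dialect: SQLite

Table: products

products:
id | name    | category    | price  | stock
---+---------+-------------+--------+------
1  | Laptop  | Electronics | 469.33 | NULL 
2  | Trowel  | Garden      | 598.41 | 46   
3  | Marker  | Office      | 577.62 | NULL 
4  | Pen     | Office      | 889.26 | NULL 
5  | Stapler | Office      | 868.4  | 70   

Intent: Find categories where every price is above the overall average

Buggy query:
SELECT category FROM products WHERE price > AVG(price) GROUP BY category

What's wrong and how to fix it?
Bug: AVG() is an aggregate; it can't sit directly in WHERE

Fix: Use a subquery for AVG and a HAVING MIN(...) filter so the condition holds for every row in the group

Corrected query:
SELECT category FROM products GROUP BY category HAVING MIN(price) > (SELECT AVG(price) FROM products)

Result:
(no rows)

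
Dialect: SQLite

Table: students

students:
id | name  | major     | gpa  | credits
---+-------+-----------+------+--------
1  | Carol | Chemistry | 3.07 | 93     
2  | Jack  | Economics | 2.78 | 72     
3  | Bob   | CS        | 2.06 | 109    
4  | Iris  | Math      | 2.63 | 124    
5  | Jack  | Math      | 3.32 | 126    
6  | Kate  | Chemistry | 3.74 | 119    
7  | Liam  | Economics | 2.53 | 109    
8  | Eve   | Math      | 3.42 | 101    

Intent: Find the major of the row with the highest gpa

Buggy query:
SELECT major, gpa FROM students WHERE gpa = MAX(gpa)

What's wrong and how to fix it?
Bug: MAX(gpa) is an aggregate and cannot be used directly in WHERE

Fix: Use a subquery: WHERE gpa = (SELECT MAX(gpa) FROM students)

Corrected query:
SELECT major, gpa FROM students WHERE gpa = (SELECT MAX(gpa) FROM students)

Result:
major     | gpa 
----------+-----
Chemistry | 3.74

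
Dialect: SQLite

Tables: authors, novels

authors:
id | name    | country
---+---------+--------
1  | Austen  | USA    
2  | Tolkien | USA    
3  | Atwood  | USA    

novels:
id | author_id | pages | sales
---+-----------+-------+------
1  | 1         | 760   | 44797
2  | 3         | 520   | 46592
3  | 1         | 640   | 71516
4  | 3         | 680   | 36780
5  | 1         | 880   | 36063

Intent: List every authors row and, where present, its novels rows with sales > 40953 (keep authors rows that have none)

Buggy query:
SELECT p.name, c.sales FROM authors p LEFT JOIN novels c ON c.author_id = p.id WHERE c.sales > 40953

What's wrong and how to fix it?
Bug: A WHERE condition on the right-hand table after LEFT JOIN drops unmatched parents

Fix: Move the right-table condition into the ON clause so unmatched parents are kept

Corrected query:
SELECT p.name, c.sales FROM authors p LEFT JOIN novels c ON c.author_id = p.id AND c.sales > 40953

Result:
name    | sales
--------+------
Austen  | 44797
Austen  | 71516
Tolkien | NULL 
Atwood  | 46592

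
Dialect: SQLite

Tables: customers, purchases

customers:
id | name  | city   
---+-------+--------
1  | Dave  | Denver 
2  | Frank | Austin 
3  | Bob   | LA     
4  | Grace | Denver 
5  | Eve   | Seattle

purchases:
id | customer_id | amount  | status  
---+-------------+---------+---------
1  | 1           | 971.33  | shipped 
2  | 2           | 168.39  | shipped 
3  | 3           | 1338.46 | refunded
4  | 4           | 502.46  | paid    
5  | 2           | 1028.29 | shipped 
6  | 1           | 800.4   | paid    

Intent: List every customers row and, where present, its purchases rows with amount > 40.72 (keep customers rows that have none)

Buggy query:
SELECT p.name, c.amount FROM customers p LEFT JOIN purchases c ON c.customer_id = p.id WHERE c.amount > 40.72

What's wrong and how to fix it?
Bug: Filtering c.amount in WHERE discards the NULL rows produced by LEFT JOIN, turning it into an inner join

Fix: Put 'c.amount > 40.72' in the JOIN's ON clause instead of WHERE

Corrected query:
SELECT p.name, c.amount FROM customers p LEFT JOIN purchases c ON c.customer_id = p.id AND c.amount > 40.72

Result:
name  | amount 
------+--------
Dave  | 800.4  
Dave  | 971.33 
Frank | 168.39 
Frank | 1028.29
Bob   | 1338.46
Grace | 502.46 
Eve   | NULL   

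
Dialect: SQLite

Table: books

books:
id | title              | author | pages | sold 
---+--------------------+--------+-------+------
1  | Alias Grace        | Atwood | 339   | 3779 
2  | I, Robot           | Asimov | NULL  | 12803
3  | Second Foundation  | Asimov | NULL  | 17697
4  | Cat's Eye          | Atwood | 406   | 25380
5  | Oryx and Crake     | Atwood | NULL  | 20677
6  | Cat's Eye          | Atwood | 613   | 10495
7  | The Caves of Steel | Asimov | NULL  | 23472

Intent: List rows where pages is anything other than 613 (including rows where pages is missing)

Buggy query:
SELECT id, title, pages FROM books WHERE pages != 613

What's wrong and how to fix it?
Bug: Inequality against NULL is unknown, not true; rows with NULL are dropped

Fix: Handle NULL separately with IS NULL alongside the inequality

Corrected query:
SELECT id, title, pages FROM books WHERE pages != 613 OR pages IS NULL

Result:
id | title              | pages
---+--------------------+------
1  | Alias Grace        | 339  
2  | I, Robot           | NULL 
3  | Second Foundation  | NULL 
4  | Cat's Eye          | 406  
5  | Oryx and Crake     | NULL 
7  | The Caves of Steel | NULL 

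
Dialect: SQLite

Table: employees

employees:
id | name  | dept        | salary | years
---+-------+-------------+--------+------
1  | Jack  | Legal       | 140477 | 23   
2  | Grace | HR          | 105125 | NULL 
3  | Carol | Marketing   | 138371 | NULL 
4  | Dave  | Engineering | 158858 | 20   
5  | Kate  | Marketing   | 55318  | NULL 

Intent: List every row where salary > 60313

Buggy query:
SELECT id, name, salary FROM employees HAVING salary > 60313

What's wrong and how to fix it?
Bug: HAVING filters the output of aggregation, but this query has no GROUP BY and no aggregate functions, so SQLite rejects it (HAVING clause on a non-aggregate query); the condition here is per row

Fix: Replace HAVING with WHERE since the condition applies to individual rows

Corrected query:
SELECT id, name, salary FROM employees WHERE salary > 60313

Result:
id | name  | salary
---+-------+-------
1  | Jack  | 140477
2  | Grace | 105125
3  | Carol | 138371
4  | Dave  | 158858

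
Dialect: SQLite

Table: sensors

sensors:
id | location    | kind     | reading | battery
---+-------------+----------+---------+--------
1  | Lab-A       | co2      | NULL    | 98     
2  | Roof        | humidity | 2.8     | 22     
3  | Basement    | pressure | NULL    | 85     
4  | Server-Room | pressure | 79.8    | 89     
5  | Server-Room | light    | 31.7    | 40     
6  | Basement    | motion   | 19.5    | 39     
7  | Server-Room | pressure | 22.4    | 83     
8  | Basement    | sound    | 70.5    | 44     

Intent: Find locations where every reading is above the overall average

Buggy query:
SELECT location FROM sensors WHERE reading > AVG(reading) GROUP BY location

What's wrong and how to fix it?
Bug: AVG() is an aggregate; it can't sit directly in WHERE

Fix: Compute the overall average in a scalar subquery and compare each group's MIN against it in HAVING

Corrected query:
SELECT location FROM sensors GROUP BY location HAVING MIN(reading) > (SELECT AVG(reading) FROM sensors)

Result:
(no rows)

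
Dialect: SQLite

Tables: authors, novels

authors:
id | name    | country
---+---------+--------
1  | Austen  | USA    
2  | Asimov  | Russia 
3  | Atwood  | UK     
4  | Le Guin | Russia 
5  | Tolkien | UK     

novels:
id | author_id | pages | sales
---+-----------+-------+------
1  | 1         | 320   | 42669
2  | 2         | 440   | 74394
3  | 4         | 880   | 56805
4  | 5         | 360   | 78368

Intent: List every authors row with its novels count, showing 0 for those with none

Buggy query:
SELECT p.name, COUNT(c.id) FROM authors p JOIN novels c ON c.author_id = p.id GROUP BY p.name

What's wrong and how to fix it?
Bug: An inner join excludes parents with zero children

Fix: Switch to LEFT JOIN to retain unmatched parent rows

Corrected query:
SELECT p.name, COUNT(c.id) FROM authors p LEFT JOIN novels c ON c.author_id = p.id GROUP BY p.name

Result:
name    | COUNT(c.id)
--------+------------
Asimov  | 1          
Atwood  | 0          
Austen  | 1          
Le Guin | 1          
Tolkien | 1          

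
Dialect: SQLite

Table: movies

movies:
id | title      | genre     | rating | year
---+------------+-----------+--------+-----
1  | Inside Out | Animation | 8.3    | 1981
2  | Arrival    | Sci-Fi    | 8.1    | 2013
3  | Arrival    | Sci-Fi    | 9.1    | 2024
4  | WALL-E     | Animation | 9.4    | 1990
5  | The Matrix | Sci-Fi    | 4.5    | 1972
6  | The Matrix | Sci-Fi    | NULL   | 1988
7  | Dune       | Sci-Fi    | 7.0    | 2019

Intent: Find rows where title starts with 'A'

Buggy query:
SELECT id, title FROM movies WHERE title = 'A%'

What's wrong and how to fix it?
Bug: Wildcards only work with LIKE; '=' treats '%' as a literal character

Fix: Replace '=' with LIKE so 'A%' is treated as a pattern

Corrected query:
SELECT id, title FROM movies WHERE title LIKE 'A%'

Result:
id | title  
---+--------
2  | Arrival
3  | Arrival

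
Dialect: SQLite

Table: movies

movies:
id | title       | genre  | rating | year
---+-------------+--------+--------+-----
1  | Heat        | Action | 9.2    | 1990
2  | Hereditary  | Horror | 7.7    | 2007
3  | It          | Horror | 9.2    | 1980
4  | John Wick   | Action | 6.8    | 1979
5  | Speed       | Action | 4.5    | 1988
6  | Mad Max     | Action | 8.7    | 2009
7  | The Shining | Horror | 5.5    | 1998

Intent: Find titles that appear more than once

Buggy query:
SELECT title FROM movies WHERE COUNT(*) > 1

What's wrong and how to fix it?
Bug: WHERE can't reference COUNT(*); aggregates are computed after WHERE

Fix: GROUP BY title, then filter groups with HAVING COUNT(*) > 1

Corrected query:
SELECT title FROM movies GROUP BY title HAVING COUNT(*) > 1

Result:
(no rows)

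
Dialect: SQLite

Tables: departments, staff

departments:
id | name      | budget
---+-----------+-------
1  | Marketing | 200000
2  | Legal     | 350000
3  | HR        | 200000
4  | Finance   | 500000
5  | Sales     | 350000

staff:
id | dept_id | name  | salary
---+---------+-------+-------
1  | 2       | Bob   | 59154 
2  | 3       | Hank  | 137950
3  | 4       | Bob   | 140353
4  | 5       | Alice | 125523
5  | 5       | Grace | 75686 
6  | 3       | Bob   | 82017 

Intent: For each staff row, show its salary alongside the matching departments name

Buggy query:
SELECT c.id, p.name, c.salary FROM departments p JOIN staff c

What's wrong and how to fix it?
Bug: Missing join condition: each staff row is matched to all departments rows instead of just its own

Fix: Add ON c.dept_id = p.id to the JOIN

Corrected query:
SELECT c.id, p.name, c.salary FROM departments p JOIN staff c ON c.dept_id = p.id

Result:
id | name    | salary
---+---------+-------
1  | Legal   | 59154 
2  | HR      | 137950
3  | Finance | 140353
4  | Sales   | 125523
5  | Sales   | 75686 
6  | HR      | 82017 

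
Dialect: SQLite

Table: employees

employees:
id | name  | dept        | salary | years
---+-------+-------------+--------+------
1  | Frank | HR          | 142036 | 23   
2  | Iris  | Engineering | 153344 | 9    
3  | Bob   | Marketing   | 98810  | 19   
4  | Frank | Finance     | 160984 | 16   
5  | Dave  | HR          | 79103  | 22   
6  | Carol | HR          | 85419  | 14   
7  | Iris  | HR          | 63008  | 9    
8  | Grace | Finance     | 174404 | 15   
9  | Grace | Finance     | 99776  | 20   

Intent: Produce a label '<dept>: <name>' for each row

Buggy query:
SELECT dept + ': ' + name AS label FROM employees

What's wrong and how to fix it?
Bug: '+' is numeric addition; on text columns SQLite converts them to 0 instead of concatenating

Fix: Replace + with || to concatenate text

Corrected query:
SELECT dept || ': ' || name AS label FROM employees

Result:
label            
-----------------
HR: Frank        
Engineering: Iris
Marketing: Bob   
Finance: Frank   
HR: Dave         
HR: Carol        
HR: Iris         
Finance: Grace   
Finance: Grace   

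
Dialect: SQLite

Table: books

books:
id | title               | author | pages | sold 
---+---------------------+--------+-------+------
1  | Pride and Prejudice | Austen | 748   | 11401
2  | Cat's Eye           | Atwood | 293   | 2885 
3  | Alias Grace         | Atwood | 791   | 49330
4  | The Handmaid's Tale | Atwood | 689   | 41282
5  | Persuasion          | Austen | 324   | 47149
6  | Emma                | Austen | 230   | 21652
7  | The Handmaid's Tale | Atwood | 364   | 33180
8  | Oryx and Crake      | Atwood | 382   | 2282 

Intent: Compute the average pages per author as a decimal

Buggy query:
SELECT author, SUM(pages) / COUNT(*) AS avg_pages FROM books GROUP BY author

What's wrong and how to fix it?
Bug: Both operands are integers, so '/' performs integer division and truncates

Fix: Multiply by 1.0 (or CAST to REAL) to force floating-point division

Corrected query:
SELECT author, SUM(pages) * 1.0 / COUNT(*) AS avg_pages FROM books GROUP BY author

Result:
author | avg_pages
-------+----------
Atwood | 503.8    
Austen | 434      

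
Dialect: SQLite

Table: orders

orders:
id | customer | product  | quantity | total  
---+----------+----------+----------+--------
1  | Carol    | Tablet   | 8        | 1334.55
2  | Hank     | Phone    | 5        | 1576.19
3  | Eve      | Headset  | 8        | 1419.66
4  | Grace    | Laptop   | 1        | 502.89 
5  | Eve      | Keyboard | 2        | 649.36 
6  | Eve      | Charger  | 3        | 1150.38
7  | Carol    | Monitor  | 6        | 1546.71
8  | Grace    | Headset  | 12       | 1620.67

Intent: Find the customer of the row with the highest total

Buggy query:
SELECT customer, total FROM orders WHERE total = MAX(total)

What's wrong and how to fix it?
Bug: WHERE is evaluated per row; an aggregate over the whole table isn't defined there

Fix: Use a subquery: WHERE total = (SELECT MAX(total) FROM orders)

Corrected query:
SELECT customer, total FROM orders WHERE total = (SELECT MAX(total) FROM orders)

Result:
customer | total  
---------+--------
Grace    | 1620.67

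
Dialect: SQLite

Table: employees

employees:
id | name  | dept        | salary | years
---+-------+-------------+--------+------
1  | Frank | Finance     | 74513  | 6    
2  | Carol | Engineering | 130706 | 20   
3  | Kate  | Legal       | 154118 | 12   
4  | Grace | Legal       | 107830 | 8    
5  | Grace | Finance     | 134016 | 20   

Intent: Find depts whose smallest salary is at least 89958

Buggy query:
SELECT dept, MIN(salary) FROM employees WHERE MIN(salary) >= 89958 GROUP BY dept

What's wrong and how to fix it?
Bug: Aggregates like MIN are computed per group after WHERE runs

Fix: Replace WHERE with HAVING after the GROUP BY

Corrected query:
SELECT dept, MIN(salary) FROM employees GROUP BY dept HAVING MIN(salary) >= 89958

Result:
dept        | MIN(salary)
------------+------------
Engineering | 130706     
Legal       | 107830     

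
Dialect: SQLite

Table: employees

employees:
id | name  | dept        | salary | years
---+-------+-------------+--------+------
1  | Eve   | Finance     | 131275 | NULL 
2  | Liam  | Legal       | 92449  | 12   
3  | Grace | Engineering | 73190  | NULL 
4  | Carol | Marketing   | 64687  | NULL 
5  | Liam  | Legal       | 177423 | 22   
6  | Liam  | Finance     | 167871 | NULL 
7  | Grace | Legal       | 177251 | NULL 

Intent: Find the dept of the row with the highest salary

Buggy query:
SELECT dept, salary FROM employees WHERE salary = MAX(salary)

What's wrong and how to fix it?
Bug: MAX(salary) is an aggregate and cannot be used directly in WHERE

Fix: Use a subquery: WHERE salary = (SELECT MAX(salary) FROM employees)

Corrected query:
SELECT dept, salary FROM employees WHERE salary = (SELECT MAX(salary) FROM employees)

Result:
dept  | salary
------+-------
Legal | 177423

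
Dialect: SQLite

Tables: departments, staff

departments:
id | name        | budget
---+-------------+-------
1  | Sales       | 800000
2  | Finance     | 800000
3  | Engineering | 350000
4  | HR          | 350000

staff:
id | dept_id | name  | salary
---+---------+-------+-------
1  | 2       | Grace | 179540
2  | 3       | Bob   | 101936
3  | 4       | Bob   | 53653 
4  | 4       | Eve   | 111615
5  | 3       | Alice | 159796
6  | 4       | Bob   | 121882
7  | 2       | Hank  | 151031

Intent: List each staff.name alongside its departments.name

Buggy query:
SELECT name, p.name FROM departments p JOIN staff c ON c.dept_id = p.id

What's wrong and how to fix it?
Bug: Both tables have a 'name' column; the unqualified reference is ambiguous

Fix: Qualify the column with its table alias (c.name)

Corrected query:
SELECT c.name, p.name FROM departments p JOIN staff c ON c.dept_id = p.id

Result:
name  | name       
------+------------
Grace | Finance    
Bob   | Engineering
Bob   | HR         
Eve   | HR         
Alice | Engineering
Bob   | HR         
Hank  | Finance    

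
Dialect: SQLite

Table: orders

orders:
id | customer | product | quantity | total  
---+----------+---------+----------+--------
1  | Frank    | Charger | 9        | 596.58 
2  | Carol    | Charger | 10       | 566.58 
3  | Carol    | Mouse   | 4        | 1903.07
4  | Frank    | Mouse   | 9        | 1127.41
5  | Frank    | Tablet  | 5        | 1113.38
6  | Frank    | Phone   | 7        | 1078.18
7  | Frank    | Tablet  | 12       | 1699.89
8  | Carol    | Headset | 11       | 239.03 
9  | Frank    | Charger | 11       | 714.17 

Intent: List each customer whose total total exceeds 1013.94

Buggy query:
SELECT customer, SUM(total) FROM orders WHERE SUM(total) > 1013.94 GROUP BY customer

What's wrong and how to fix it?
Bug: WHERE runs before GROUP BY, so aggregates aren't available there

Fix: Move the aggregate condition to a HAVING clause

Corrected query:
SELECT customer, SUM(total) FROM orders GROUP BY customer HAVING SUM(total) > 1013.94

Result:
customer | SUM(total)
---------+-----------
Carol    | 2708.68   
Frank    | 6329.61   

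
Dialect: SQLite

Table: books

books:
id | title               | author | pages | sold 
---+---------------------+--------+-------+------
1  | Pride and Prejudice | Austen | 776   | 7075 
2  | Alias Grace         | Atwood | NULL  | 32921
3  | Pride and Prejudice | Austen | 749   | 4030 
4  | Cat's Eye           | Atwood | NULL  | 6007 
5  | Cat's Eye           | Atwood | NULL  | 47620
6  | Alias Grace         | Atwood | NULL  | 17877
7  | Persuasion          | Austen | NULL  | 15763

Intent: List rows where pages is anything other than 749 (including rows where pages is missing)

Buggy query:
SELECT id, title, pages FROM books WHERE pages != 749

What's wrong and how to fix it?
Bug: 'pages != 749' is unknown when pages is NULL, so NULL rows are silently excluded

Fix: Handle NULL separately with IS NULL alongside the inequality

Corrected query:
SELECT id, title, pages FROM books WHERE pages != 749 OR pages IS NULL

Result:
id | title               | pages
---+---------------------+------
1  | Pride and Prejudice | 776  
2  | Alias Grace         | NULL 
4  | Cat's Eye           | NULL 
5  | Cat's Eye           | NULL 
6  | Alias Grace         | NULL 
7  | Persuasion          | NULL 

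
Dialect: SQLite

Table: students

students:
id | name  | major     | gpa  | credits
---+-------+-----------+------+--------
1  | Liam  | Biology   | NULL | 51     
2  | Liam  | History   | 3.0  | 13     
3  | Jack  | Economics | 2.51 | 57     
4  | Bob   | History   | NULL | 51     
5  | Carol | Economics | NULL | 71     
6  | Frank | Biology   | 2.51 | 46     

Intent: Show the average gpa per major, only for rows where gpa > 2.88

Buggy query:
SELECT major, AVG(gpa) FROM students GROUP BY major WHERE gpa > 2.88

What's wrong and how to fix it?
Bug: WHERE cannot follow GROUP BY

Fix: Place WHERE between FROM and GROUP BY

Corrected query:
SELECT major, AVG(gpa) FROM students WHERE gpa > 2.88 GROUP BY major

Result:
major   | AVG(gpa)
--------+---------
History | 3       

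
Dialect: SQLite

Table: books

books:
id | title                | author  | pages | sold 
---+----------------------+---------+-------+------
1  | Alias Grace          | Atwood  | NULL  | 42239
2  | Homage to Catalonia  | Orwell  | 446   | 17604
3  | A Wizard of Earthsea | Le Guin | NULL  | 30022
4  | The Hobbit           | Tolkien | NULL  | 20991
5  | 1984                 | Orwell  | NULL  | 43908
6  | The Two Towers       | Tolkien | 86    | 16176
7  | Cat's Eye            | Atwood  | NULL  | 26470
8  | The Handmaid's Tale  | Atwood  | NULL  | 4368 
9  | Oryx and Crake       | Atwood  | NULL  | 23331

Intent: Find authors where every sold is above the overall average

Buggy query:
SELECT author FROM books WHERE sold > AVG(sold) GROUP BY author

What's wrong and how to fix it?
Bug: WHERE evaluates per row before aggregation, so AVG() is unavailable

Fix: Compute the overall average in a scalar subquery and compare each group's MIN against it in HAVING

Corrected query:
SELECT author FROM books GROUP BY author HAVING MIN(sold) > (SELECT AVG(sold) FROM books)

Result:
author 
-------
Le Guin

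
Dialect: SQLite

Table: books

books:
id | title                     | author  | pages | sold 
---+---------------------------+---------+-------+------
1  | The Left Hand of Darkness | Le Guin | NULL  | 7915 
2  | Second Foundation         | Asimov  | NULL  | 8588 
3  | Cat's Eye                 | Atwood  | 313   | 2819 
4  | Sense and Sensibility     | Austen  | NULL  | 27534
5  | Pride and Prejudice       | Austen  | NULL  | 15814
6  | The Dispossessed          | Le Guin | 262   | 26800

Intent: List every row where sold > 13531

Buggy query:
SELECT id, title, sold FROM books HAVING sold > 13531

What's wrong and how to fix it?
Bug: HAVING filters the output of aggregation, but this query has no GROUP BY and no aggregate functions, so SQLite rejects it (HAVING clause on a non-aggregate query); the condition here is per row

Fix: Use WHERE for row-level filtering

Corrected query:
SELECT id, title, sold FROM books WHERE sold > 13531

Result:
id | title                 | sold 
---+-----------------------+------
4  | Sense and Sensibility | 27534
5  | Pride and Prejudice   | 15814
6  | The Dispossessed      | 26800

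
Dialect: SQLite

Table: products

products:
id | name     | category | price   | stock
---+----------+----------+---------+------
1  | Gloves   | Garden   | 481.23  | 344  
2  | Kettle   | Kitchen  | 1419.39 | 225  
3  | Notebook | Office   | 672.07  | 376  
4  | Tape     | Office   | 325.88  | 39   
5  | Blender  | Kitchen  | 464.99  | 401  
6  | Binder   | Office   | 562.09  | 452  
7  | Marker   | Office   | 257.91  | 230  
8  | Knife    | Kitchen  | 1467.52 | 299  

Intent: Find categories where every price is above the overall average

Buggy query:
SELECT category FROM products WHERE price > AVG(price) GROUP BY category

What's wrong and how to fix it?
Bug: WHERE evaluates per row before aggregation, so AVG() is unavailable

Fix: Compute the overall average in a scalar subquery and compare each group's MIN against it in HAVING

Corrected query:
SELECT category FROM products GROUP BY category HAVING MIN(price) > (SELECT AVG(price) FROM products)

Result:
(no rows)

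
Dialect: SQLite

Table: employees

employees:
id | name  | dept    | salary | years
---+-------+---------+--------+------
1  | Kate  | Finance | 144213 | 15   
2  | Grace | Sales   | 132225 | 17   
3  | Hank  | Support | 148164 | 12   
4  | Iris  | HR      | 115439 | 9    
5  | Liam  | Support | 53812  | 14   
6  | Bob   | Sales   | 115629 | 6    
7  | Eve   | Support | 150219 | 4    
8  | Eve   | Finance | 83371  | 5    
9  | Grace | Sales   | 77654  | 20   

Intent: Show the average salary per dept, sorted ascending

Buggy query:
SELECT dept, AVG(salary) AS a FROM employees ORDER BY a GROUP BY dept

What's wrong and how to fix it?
Bug: ORDER BY appears before GROUP BY; SQL clause order requires GROUP BY first

Fix: Reorder: SELECT … FROM … GROUP BY … ORDER BY …

Corrected query:
SELECT dept, AVG(salary) AS a FROM employees GROUP BY dept ORDER BY a

Result:
dept    | a            
--------+--------------
Sales   | 108502.666667
Finance | 113792       
HR      | 115439       
Support | 117398.333333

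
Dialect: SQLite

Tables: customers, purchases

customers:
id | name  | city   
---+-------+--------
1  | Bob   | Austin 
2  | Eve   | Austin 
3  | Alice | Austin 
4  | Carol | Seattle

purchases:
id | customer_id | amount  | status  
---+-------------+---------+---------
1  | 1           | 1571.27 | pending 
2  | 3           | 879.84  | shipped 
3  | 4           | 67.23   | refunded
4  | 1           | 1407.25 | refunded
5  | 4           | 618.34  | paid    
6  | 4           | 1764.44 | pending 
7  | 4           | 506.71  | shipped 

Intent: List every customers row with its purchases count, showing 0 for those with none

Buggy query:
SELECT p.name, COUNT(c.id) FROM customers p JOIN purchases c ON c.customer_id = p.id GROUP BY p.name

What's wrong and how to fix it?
Bug: INNER JOIN drops customers rows that have no matching purchases rows

Fix: Switch to LEFT JOIN to retain unmatched parent rows

Corrected query:
SELECT p.name, COUNT(c.id) FROM customers p LEFT JOIN purchases c ON c.customer_id = p.id GROUP BY p.name

Result:
name  | COUNT(c.id)
------+------------
Alice | 1          
Bob   | 2          
Carol | 4          
Eve   | 0          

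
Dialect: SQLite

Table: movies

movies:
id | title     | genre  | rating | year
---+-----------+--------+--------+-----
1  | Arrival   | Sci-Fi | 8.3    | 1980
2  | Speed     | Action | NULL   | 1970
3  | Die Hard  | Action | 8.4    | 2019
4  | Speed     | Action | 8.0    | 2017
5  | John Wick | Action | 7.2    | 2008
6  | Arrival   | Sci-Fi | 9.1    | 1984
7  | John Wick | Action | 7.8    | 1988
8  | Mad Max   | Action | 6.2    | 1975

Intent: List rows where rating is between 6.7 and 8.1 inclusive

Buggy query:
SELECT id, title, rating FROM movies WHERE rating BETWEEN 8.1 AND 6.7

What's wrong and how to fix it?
Bug: The bounds are reversed; BETWEEN a AND b requires a <= b to match anything

Fix: Write BETWEEN 6.7 AND 8.1

Corrected query:
SELECT id, title, rating FROM movies WHERE rating BETWEEN 6.7 AND 8.1

Result:
id | title     | rating
---+-----------+-------
4  | Speed     | 8     
5  | John Wick | 7.2   
7  | John Wick | 7.8   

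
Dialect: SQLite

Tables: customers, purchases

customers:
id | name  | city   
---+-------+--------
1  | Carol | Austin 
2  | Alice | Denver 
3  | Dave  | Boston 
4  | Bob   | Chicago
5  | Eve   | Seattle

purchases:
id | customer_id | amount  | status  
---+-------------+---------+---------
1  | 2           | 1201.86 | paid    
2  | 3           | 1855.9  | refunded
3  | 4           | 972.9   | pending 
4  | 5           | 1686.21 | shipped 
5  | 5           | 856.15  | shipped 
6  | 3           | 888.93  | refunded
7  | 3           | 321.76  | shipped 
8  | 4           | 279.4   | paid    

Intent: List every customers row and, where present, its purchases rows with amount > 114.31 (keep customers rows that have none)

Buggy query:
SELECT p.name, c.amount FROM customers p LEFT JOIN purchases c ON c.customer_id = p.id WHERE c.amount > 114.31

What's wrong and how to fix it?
Bug: Filtering c.amount in WHERE discards the NULL rows produced by LEFT JOIN, turning it into an inner join

Fix: Move the right-table condition into the ON clause so unmatched parents are kept

Corrected query:
SELECT p.name, c.amount FROM customers p LEFT JOIN purchases c ON c.customer_id = p.id AND c.amount > 114.31

Result:
name  | amount 
------+--------
Carol | NULL   
Alice | 1201.86
Dave  | 321.76 
Dave  | 888.93 
Dave  | 1855.9 
Bob   | 279.4  
Bob   | 972.9  
Eve   | 856.15 
Eve   | 1686.21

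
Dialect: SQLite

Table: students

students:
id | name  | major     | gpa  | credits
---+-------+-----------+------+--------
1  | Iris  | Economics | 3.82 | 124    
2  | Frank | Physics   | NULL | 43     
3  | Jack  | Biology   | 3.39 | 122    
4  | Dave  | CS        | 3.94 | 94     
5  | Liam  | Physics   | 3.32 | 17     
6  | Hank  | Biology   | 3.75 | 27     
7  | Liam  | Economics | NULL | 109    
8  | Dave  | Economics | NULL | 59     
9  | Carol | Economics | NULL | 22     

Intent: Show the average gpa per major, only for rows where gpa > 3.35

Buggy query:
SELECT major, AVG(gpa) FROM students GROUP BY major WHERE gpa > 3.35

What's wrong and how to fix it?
Bug: WHERE cannot follow GROUP BY

Fix: Place WHERE between FROM and GROUP BY

Corrected query:
SELECT major, AVG(gpa) FROM students WHERE gpa > 3.35 GROUP BY major

Result:
major     | AVG(gpa)
----------+---------
Biology   | 3.57    
CS        | 3.94    
Economics | 3.82    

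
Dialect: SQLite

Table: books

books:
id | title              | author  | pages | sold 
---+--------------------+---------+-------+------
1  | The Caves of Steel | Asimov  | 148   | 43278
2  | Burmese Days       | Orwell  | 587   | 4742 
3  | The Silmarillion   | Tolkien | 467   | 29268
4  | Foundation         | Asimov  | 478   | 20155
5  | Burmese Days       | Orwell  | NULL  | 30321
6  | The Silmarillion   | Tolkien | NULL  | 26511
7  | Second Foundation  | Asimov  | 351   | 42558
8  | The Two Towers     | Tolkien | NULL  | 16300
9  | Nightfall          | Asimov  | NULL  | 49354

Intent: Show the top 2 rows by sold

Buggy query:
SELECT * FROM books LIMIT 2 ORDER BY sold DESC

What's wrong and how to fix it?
Bug: LIMIT must come after ORDER BY

Fix: Sort with ORDER BY, then apply LIMIT

Corrected query:
SELECT * FROM books ORDER BY sold DESC LIMIT 2

Result:
id | title              | author | pages | sold 
---+--------------------+--------+-------+------
9  | Nightfall          | Asimov | NULL  | 49354
1  | The Caves of Steel | Asimov | 148   | 43278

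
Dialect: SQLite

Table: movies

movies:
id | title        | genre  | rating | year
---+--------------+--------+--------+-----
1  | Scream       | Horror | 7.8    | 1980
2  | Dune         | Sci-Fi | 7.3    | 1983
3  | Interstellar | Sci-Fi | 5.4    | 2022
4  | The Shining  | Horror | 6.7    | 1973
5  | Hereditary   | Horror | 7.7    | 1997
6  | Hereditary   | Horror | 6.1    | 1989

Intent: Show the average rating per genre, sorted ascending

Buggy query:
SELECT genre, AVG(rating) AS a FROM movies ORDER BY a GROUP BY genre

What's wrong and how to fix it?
Bug: GROUP BY must precede ORDER BY

Fix: Move ORDER BY to the end, after GROUP BY

Corrected query:
SELECT genre, AVG(rating) AS a FROM movies GROUP BY genre ORDER BY a

Result:
genre  | a    
-------+------
Sci-Fi | 6.35 
Horror | 7.075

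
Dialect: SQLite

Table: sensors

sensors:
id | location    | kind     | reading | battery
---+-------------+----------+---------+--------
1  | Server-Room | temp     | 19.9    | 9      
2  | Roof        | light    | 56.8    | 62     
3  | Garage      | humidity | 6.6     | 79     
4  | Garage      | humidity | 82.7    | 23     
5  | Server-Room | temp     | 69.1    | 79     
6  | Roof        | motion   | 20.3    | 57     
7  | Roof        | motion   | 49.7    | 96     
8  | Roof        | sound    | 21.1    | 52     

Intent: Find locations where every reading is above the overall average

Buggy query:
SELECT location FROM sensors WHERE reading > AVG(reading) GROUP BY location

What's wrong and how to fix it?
Bug: AVG() is an aggregate; it can't sit directly in WHERE

Fix: Use a subquery for AVG and a HAVING MIN(...) filter so the condition holds for every row in the group

Corrected query:
SELECT location FROM sensors GROUP BY location HAVING MIN(reading) > (SELECT AVG(reading) FROM sensors)

Result:
(no rows)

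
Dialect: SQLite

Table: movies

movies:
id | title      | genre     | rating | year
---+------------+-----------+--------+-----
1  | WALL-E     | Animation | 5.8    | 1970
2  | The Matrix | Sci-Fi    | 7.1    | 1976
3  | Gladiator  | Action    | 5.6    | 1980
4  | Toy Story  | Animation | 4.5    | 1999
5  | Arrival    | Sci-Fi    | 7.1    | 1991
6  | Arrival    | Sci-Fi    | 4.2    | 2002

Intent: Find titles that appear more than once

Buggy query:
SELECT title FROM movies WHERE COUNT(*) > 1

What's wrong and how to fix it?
Bug: WHERE can't reference COUNT(*); aggregates are computed after WHERE

Fix: GROUP BY title, then filter groups with HAVING COUNT(*) > 1

Corrected query:
SELECT title FROM movies GROUP BY title HAVING COUNT(*) > 1

Result:
title  
-------
Arrival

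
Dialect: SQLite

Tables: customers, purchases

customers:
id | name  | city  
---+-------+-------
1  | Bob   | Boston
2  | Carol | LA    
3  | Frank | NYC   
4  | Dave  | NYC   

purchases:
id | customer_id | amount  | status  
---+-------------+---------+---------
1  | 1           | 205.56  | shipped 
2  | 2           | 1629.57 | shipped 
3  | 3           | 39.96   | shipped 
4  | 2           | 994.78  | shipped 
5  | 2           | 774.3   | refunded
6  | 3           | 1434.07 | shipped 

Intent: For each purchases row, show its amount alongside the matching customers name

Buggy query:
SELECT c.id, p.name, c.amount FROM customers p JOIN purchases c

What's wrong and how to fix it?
Bug: Missing join condition: each purchases row is matched to all customers rows instead of just its own

Fix: Add ON c.customer_id = p.id to the JOIN

Corrected query:
SELECT c.id, p.name, c.amount FROM customers p JOIN purchases c ON c.customer_id = p.id

Result:
id | name  | amount 
---+-------+--------
1  | Bob   | 205.56 
2  | Carol | 1629.57
3  | Frank | 39.96  
4  | Carol | 994.78 
5  | Carol | 774.3  
6  | Frank | 1434.07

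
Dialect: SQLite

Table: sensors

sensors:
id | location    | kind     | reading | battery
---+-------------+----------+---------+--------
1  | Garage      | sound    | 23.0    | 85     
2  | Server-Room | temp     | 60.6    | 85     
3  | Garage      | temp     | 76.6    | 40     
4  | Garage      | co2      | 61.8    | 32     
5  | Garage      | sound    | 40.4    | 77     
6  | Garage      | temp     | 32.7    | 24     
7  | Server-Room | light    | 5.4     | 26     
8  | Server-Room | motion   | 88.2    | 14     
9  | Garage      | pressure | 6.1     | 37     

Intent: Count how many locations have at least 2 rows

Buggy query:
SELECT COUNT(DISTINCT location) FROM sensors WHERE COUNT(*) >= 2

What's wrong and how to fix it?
Bug: WHERE filters individual rows, not groups, so a group-level COUNT is invalid there

Fix: Group first with HAVING COUNT(*) >= 2, then COUNT the resulting groups

Corrected query:
SELECT COUNT(*) FROM (SELECT location FROM sensors GROUP BY location HAVING COUNT(*) >= 2)

Result:
COUNT(*)
--------
2       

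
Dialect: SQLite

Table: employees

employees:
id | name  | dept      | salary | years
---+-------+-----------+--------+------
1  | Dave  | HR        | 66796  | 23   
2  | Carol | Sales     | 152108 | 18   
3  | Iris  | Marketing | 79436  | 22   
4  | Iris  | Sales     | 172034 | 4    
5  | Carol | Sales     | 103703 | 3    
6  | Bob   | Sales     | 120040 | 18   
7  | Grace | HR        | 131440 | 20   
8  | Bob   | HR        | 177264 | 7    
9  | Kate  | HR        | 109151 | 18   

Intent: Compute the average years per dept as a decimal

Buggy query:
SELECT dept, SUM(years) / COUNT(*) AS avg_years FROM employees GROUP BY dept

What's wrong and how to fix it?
Bug: Both operands are integers, so '/' performs integer division and truncates

Fix: Multiply by 1.0 (or CAST to REAL) to force floating-point division

Corrected query:
SELECT dept, SUM(years) * 1.0 / COUNT(*) AS avg_years FROM employees GROUP BY dept

Result:
dept      | avg_years
----------+----------
HR        | 17       
Marketing | 22       
Sales     | 10.75    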